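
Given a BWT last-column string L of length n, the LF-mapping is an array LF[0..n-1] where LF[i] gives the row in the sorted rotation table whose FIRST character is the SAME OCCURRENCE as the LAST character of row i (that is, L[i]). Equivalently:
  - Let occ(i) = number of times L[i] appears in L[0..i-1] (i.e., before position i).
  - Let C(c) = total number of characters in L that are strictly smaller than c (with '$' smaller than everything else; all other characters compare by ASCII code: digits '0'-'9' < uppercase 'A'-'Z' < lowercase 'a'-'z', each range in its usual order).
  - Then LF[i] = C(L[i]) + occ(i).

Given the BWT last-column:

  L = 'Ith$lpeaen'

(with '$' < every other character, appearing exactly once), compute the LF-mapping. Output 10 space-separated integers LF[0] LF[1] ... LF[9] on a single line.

Answer: 1 9 5 0 6 8 3 2 4 7

Derivation:
Char counts: '$':1, 'I':1, 'a':1, 'e':2, 'h':1, 'l':1, 'n':1, 'p':1, 't':1
C (first-col start): C('$')=0, C('I')=1, C('a')=2, C('e')=3, C('h')=5, C('l')=6, C('n')=7, C('p')=8, C('t')=9
L[0]='I': occ=0, LF[0]=C('I')+0=1+0=1
L[1]='t': occ=0, LF[1]=C('t')+0=9+0=9
L[2]='h': occ=0, LF[2]=C('h')+0=5+0=5
L[3]='$': occ=0, LF[3]=C('$')+0=0+0=0
L[4]='l': occ=0, LF[4]=C('l')+0=6+0=6
L[5]='p': occ=0, LF[5]=C('p')+0=8+0=8
L[6]='e': occ=0, LF[6]=C('e')+0=3+0=3
L[7]='a': occ=0, LF[7]=C('a')+0=2+0=2
L[8]='e': occ=1, LF[8]=C('e')+1=3+1=4
L[9]='n': occ=0, LF[9]=C('n')+0=7+0=7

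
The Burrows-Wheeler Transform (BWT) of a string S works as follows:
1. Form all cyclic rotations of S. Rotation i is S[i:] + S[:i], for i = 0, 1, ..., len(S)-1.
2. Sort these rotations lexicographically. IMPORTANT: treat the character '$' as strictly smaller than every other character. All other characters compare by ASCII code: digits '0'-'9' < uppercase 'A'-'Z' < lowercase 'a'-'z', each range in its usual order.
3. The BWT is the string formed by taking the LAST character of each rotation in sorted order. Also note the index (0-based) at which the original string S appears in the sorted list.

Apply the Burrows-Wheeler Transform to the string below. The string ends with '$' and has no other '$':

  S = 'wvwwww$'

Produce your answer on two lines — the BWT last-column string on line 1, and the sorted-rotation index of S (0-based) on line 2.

All 7 rotations (rotation i = S[i:]+S[:i]):
  rot[0] = wvwwww$
  rot[1] = vwwww$w
  rot[2] = wwww$wv
  rot[3] = www$wvw
  rot[4] = ww$wvww
  rot[5] = w$wvwww
  rot[6] = $wvwwww
Sorted (with $ < everything):
  sorted[0] = $wvwwww  (last char: 'w')
  sorted[1] = vwwww$w  (last char: 'w')
  sorted[2] = w$wvwww  (last char: 'w')
  sorted[3] = wvwwww$  (last char: '$')
  sorted[4] = ww$wvww  (last char: 'w')
  sorted[5] = www$wvw  (last char: 'w')
  sorted[6] = wwww$wv  (last char: 'v')
Last column: www$wwv
Original string S is at sorted index 3

Answer: www$wwv
3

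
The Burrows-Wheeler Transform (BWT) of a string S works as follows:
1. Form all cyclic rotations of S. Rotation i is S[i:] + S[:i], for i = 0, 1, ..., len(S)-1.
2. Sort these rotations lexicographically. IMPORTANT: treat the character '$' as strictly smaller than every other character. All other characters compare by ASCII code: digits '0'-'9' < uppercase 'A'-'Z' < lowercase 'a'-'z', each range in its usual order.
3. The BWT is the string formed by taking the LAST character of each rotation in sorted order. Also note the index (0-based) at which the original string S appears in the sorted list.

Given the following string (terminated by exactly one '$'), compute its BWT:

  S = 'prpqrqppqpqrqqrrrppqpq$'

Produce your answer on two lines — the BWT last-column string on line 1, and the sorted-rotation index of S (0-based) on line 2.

Answer: qrqqpprq$prpprppqrpqqrq
8

Derivation:
All 23 rotations (rotation i = S[i:]+S[:i]):
  rot[0] = prpqrqppqpqrqqrrrppqpq$
  rot[1] = rpqrqppqpqrqqrrrppqpq$p
  rot[2] = pqrqppqpqrqqrrrppqpq$pr
  rot[3] = qrqppqpqrqqrrrppqpq$prp
  rot[4] = rqppqpqrqqrrrppqpq$prpq
  rot[5] = qppqpqrqqrrrppqpq$prpqr
  rot[6] = ppqpqrqqrrrppqpq$prpqrq
  rot[7] = pqpqrqqrrrppqpq$prpqrqp
  rot[8] = qpqrqqrrrppqpq$prpqrqpp
  rot[9] = pqrqqrrrppqpq$prpqrqppq
  rot[10] = qrqqrrrppqpq$prpqrqppqp
  rot[11] = rqqrrrppqpq$prpqrqppqpq
  rot[12] = qqrrrppqpq$prpqrqppqpqr
  rot[13] = qrrrppqpq$prpqrqppqpqrq
  rot[14] = rrrppqpq$prpqrqppqpqrqq
  rot[15] = rrppqpq$prpqrqppqpqrqqr
  rot[16] = rppqpq$prpqrqppqpqrqqrr
  rot[17] = ppqpq$prpqrqppqpqrqqrrr
  rot[18] = pqpq$prpqrqppqpqrqqrrrp
  rot[19] = qpq$prpqrqppqpqrqqrrrpp
  rot[20] = pq$prpqrqppqpqrqqrrrppq
  rot[21] = q$prpqrqppqpqrqqrrrppqp
  rot[22] = $prpqrqppqpqrqqrrrppqpq
Sorted (with $ < everything):
  sorted[0] = $prpqrqppqpqrqqrrrppqpq  (last char: 'q')
  sorted[1] = ppqpq$prpqrqppqpqrqqrrr  (last char: 'r')
  sorted[2] = ppqpqrqqrrrppqpq$prpqrq  (last char: 'q')
  sorted[3] = pq$prpqrqppqpqrqqrrrppq  (last char: 'q')
  sorted[4] = pqpq$prpqrqppqpqrqqrrrp  (last char: 'p')
  sorted[5] = pqpqrqqrrrppqpq$prpqrqp  (last char: 'p')
  sorted[6] = pqrqppqpqrqqrrrppqpq$pr  (last char: 'r')
  sorted[7] = pqrqqrrrppqpq$prpqrqppq  (last char: 'q')
  sorted[8] = prpqrqppqpqrqqrrrppqpq$  (last char: '$')
  sorted[9] = q$prpqrqppqpqrqqrrrppqp  (last char: 'p')
  sorted[10] = qppqpqrqqrrrppqpq$prpqr  (last char: 'r')
  sorted[11] = qpq$prpqrqppqpqrqqrrrpp  (last char: 'p')
  sorted[12] = qpqrqqrrrppqpq$prpqrqpp  (last char: 'p')
  sorted[13] = qqrrrppqpq$prpqrqppqpqr  (last char: 'r')
  sorted[14] = qrqppqpqrqqrrrppqpq$prp  (last char: 'p')
  sorted[15] = qrqqrrrppqpq$prpqrqppqp  (last char: 'p')
  sorted[16] = qrrrppqpq$prpqrqppqpqrq  (last char: 'q')
  sorted[17] = rppqpq$prpqrqppqpqrqqrr  (last char: 'r')
  sorted[18] = rpqrqppqpqrqqrrrppqpq$p  (last char: 'p')
  sorted[19] = rqppqpqrqqrrrppqpq$prpq  (last char: 'q')
  sorted[20] = rqqrrrppqpq$prpqrqppqpq  (last char: 'q')
  sorted[21] = rrppqpq$prpqrqppqpqrqqr  (last char: 'r')
  sorted[22] = rrrppqpq$prpqrqppqpqrqq  (last char: 'q')
Last column: qrqqpprq$prpprppqrpqqrq
Original string S is at sorted index 8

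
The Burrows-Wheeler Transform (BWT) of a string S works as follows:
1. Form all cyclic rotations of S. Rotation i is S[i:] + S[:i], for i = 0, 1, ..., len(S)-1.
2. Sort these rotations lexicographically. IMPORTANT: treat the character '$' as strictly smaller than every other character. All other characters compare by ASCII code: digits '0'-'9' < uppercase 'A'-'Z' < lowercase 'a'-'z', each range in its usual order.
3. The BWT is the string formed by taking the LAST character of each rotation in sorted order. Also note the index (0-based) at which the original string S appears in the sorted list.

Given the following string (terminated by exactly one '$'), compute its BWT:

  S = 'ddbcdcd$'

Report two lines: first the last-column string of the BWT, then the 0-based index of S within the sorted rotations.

Answer: dddbcdc$
7

Derivation:
All 8 rotations (rotation i = S[i:]+S[:i]):
  rot[0] = ddbcdcd$
  rot[1] = dbcdcd$d
  rot[2] = bcdcd$dd
  rot[3] = cdcd$ddb
  rot[4] = dcd$ddbc
  rot[5] = cd$ddbcd
  rot[6] = d$ddbcdc
  rot[7] = $ddbcdcd
Sorted (with $ < everything):
  sorted[0] = $ddbcdcd  (last char: 'd')
  sorted[1] = bcdcd$dd  (last char: 'd')
  sorted[2] = cd$ddbcd  (last char: 'd')
  sorted[3] = cdcd$ddb  (last char: 'b')
  sorted[4] = d$ddbcdc  (last char: 'c')
  sorted[5] = dbcdcd$d  (last char: 'd')
  sorted[6] = dcd$ddbc  (last char: 'c')
  sorted[7] = ddbcdcd$  (last char: '$')
Last column: dddbcdc$
Original string S is at sorted index 7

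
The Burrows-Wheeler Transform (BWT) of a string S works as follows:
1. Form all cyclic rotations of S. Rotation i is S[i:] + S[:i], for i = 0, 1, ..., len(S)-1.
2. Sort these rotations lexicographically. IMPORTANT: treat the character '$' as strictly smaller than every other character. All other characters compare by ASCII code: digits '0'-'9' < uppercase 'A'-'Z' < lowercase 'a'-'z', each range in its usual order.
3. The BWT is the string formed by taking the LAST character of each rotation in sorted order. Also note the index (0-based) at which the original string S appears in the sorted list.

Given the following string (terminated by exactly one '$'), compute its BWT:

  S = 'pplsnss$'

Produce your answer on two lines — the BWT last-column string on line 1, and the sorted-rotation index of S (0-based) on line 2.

Answer: spsp$sln
4

Derivation:
All 8 rotations (rotation i = S[i:]+S[:i]):
  rot[0] = pplsnss$
  rot[1] = plsnss$p
  rot[2] = lsnss$pp
  rot[3] = snss$ppl
  rot[4] = nss$ppls
  rot[5] = ss$pplsn
  rot[6] = s$pplsns
  rot[7] = $pplsnss
Sorted (with $ < everything):
  sorted[0] = $pplsnss  (last char: 's')
  sorted[1] = lsnss$pp  (last char: 'p')
  sorted[2] = nss$ppls  (last char: 's')
  sorted[3] = plsnss$p  (last char: 'p')
  sorted[4] = pplsnss$  (last char: '$')
  sorted[5] = s$pplsns  (last char: 's')
  sorted[6] = snss$ppl  (last char: 'l')
  sorted[7] = ss$pplsn  (last char: 'n')
Last column: spsp$sln
Original string S is at sorted index 4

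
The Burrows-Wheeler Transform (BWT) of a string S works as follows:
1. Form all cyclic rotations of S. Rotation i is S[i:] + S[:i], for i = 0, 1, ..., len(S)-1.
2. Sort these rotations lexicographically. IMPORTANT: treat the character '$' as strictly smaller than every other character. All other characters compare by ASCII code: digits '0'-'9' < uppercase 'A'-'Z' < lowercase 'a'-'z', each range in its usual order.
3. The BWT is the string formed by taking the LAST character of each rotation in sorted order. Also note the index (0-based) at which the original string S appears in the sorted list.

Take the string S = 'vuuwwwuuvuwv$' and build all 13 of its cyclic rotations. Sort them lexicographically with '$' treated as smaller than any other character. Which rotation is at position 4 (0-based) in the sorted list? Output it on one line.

All 13 rotations (rotation i = S[i:]+S[:i]):
  rot[0] = vuuwwwuuvuwv$
  rot[1] = uuwwwuuvuwv$v
  rot[2] = uwwwuuvuwv$vu
  rot[3] = wwwuuvuwv$vuu
  rot[4] = wwuuvuwv$vuuw
  rot[5] = wuuvuwv$vuuww
  rot[6] = uuvuwv$vuuwww
  rot[7] = uvuwv$vuuwwwu
  rot[8] = vuwv$vuuwwwuu
  rot[9] = uwv$vuuwwwuuv
  rot[10] = wv$vuuwwwuuvu
  rot[11] = v$vuuwwwuuvuw
  rot[12] = $vuuwwwuuvuwv
Sorted (with $ < everything):
  sorted[0] = $vuuwwwuuvuwv
  sorted[1] = uuvuwv$vuuwww
  sorted[2] = uuwwwuuvuwv$v
  sorted[3] = uvuwv$vuuwwwu
  sorted[4] = uwv$vuuwwwuuv
  sorted[5] = uwwwuuvuwv$vu
  sorted[6] = v$vuuwwwuuvuw
  sorted[7] = vuuwwwuuvuwv$
  sorted[8] = vuwv$vuuwwwuu
  sorted[9] = wuuvuwv$vuuww
  sorted[10] = wv$vuuwwwuuvu
  sorted[11] = wwuuvuwv$vuuw
  sorted[12] = wwwuuvuwv$vuu
sorted[4] = uwv$vuuwwwuuv

Answer: uwv$vuuwwwuuv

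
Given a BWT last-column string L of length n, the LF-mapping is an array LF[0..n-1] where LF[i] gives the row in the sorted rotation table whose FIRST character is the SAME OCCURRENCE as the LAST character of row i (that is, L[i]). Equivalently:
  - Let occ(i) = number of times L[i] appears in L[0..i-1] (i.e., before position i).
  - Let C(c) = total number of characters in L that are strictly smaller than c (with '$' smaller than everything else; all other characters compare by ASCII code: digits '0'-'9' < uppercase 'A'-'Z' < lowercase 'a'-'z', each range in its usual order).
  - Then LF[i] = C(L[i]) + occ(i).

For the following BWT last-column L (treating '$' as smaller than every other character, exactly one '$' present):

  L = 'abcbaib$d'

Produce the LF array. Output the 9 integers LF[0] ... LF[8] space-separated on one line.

Char counts: '$':1, 'a':2, 'b':3, 'c':1, 'd':1, 'i':1
C (first-col start): C('$')=0, C('a')=1, C('b')=3, C('c')=6, C('d')=7, C('i')=8
L[0]='a': occ=0, LF[0]=C('a')+0=1+0=1
L[1]='b': occ=0, LF[1]=C('b')+0=3+0=3
L[2]='c': occ=0, LF[2]=C('c')+0=6+0=6
L[3]='b': occ=1, LF[3]=C('b')+1=3+1=4
L[4]='a': occ=1, LF[4]=C('a')+1=1+1=2
L[5]='i': occ=0, LF[5]=C('i')+0=8+0=8
L[6]='b': occ=2, LF[6]=C('b')+2=3+2=5
L[7]='$': occ=0, LF[7]=C('$')+0=0+0=0
L[8]='d': occ=0, LF[8]=C('d')+0=7+0=7

Answer: 1 3 6 4 2 8 5 0 7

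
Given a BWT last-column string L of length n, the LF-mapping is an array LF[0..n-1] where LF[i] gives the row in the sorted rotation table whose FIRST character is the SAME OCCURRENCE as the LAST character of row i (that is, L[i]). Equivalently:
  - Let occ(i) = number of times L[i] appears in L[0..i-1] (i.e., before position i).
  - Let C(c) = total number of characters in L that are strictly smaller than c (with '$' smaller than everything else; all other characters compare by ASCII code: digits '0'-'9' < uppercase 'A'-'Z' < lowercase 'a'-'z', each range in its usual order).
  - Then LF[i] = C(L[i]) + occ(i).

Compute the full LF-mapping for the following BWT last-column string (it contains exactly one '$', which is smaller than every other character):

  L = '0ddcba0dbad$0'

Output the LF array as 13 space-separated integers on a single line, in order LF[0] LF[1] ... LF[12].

Answer: 1 9 10 8 6 4 2 11 7 5 12 0 3

Derivation:
Char counts: '$':1, '0':3, 'a':2, 'b':2, 'c':1, 'd':4
C (first-col start): C('$')=0, C('0')=1, C('a')=4, C('b')=6, C('c')=8, C('d')=9
L[0]='0': occ=0, LF[0]=C('0')+0=1+0=1
L[1]='d': occ=0, LF[1]=C('d')+0=9+0=9
L[2]='d': occ=1, LF[2]=C('d')+1=9+1=10
L[3]='c': occ=0, LF[3]=C('c')+0=8+0=8
L[4]='b': occ=0, LF[4]=C('b')+0=6+0=6
L[5]='a': occ=0, LF[5]=C('a')+0=4+0=4
L[6]='0': occ=1, LF[6]=C('0')+1=1+1=2
L[7]='d': occ=2, LF[7]=C('d')+2=9+2=11
L[8]='b': occ=1, LF[8]=C('b')+1=6+1=7
L[9]='a': occ=1, LF[9]=C('a')+1=4+1=5
L[10]='d': occ=3, LF[10]=C('d')+3=9+3=12
L[11]='$': occ=0, LF[11]=C('$')+0=0+0=0
L[12]='0': occ=2, LF[12]=C('0')+2=1+2=3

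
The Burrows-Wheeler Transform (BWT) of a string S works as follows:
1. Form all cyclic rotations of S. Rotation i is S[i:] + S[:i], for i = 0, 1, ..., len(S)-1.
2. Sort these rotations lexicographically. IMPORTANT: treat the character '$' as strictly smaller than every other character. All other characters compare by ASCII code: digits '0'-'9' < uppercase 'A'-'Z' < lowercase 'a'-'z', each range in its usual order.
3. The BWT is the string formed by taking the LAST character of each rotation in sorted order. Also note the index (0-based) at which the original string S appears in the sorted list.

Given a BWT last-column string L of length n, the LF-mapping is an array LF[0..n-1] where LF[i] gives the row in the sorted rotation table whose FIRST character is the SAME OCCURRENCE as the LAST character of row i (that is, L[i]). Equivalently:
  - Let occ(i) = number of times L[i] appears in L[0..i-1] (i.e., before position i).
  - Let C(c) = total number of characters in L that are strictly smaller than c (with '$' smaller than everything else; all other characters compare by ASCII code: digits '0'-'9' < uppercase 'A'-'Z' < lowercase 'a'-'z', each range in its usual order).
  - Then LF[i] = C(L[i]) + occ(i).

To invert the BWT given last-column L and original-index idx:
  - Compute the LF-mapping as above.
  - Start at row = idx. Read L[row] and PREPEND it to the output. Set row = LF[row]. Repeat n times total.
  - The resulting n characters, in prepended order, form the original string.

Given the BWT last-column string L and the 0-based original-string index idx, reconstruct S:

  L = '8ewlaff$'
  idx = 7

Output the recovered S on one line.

Answer: waffle8$

Derivation:
LF mapping: 1 3 7 6 2 4 5 0
Walk LF starting at row 7, prepending L[row]:
  step 1: row=7, L[7]='$', prepend. Next row=LF[7]=0
  step 2: row=0, L[0]='8', prepend. Next row=LF[0]=1
  step 3: row=1, L[1]='e', prepend. Next row=LF[1]=3
  step 4: row=3, L[3]='l', prepend. Next row=LF[3]=6
  step 5: row=6, L[6]='f', prepend. Next row=LF[6]=5
  step 6: row=5, L[5]='f', prepend. Next row=LF[5]=4
  step 7: row=4, L[4]='a', prepend. Next row=LF[4]=2
  step 8: row=2, L[2]='w', prepend. Next row=LF[2]=7
Reversed output: waffle8$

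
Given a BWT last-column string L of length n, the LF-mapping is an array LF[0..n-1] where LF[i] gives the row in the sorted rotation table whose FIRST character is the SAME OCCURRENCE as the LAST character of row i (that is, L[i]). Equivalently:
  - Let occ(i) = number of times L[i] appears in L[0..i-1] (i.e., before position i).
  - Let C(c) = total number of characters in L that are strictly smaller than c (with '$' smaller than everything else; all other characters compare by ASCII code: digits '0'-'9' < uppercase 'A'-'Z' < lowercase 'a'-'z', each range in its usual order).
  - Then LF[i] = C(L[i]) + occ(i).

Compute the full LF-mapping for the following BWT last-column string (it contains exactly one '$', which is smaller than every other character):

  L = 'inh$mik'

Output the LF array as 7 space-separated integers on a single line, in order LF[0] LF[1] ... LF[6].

Answer: 2 6 1 0 5 3 4

Derivation:
Char counts: '$':1, 'h':1, 'i':2, 'k':1, 'm':1, 'n':1
C (first-col start): C('$')=0, C('h')=1, C('i')=2, C('k')=4, C('m')=5, C('n')=6
L[0]='i': occ=0, LF[0]=C('i')+0=2+0=2
L[1]='n': occ=0, LF[1]=C('n')+0=6+0=6
L[2]='h': occ=0, LF[2]=C('h')+0=1+0=1
L[3]='$': occ=0, LF[3]=C('$')+0=0+0=0
L[4]='m': occ=0, LF[4]=C('m')+0=5+0=5
L[5]='i': occ=1, LF[5]=C('i')+1=2+1=3
L[6]='k': occ=0, LF[6]=C('k')+0=4+0=4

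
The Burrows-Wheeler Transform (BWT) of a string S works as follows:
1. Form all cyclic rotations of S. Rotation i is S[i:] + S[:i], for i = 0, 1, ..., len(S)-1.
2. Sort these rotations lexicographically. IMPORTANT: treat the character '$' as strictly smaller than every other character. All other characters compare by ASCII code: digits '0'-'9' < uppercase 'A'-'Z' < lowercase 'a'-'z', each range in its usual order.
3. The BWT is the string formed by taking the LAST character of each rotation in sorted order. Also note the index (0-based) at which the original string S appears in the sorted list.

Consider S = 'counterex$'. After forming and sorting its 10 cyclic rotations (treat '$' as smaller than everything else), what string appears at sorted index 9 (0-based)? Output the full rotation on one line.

All 10 rotations (rotation i = S[i:]+S[:i]):
  rot[0] = counterex$
  rot[1] = ounterex$c
  rot[2] = unterex$co
  rot[3] = nterex$cou
  rot[4] = terex$coun
  rot[5] = erex$count
  rot[6] = rex$counte
  rot[7] = ex$counter
  rot[8] = x$countere
  rot[9] = $counterex
Sorted (with $ < everything):
  sorted[0] = $counterex
  sorted[1] = counterex$
  sorted[2] = erex$count
  sorted[3] = ex$counter
  sorted[4] = nterex$cou
  sorted[5] = ounterex$c
  sorted[6] = rex$counte
  sorted[7] = terex$coun
  sorted[8] = unterex$co
  sorted[9] = x$countere
sorted[9] = x$countere

Answer: x$countere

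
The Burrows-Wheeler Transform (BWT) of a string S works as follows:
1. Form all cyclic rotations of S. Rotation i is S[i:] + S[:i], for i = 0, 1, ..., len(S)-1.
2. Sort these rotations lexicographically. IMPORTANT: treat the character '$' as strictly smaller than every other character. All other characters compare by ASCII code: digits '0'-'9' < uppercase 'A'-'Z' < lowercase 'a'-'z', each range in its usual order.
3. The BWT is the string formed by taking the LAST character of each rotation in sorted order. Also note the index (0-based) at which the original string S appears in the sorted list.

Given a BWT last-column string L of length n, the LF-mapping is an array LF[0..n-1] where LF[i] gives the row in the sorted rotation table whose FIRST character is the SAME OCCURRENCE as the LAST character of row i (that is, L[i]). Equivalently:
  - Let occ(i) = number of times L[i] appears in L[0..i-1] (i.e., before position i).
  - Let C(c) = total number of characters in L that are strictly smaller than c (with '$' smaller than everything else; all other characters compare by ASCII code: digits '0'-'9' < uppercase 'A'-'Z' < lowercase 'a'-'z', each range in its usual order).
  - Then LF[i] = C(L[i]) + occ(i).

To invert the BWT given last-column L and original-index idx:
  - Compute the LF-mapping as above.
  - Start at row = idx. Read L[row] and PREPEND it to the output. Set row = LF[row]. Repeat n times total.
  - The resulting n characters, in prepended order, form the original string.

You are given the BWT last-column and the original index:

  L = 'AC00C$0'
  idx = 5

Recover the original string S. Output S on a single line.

Answer: C000CA$

Derivation:
LF mapping: 4 5 1 2 6 0 3
Walk LF starting at row 5, prepending L[row]:
  step 1: row=5, L[5]='$', prepend. Next row=LF[5]=0
  step 2: row=0, L[0]='A', prepend. Next row=LF[0]=4
  step 3: row=4, L[4]='C', prepend. Next row=LF[4]=6
  step 4: row=6, L[6]='0', prepend. Next row=LF[6]=3
  step 5: row=3, L[3]='0', prepend. Next row=LF[3]=2
  step 6: row=2, L[2]='0', prepend. Next row=LF[2]=1
  step 7: row=1, L[1]='C', prepend. Next row=LF[1]=5
Reversed output: C000CA$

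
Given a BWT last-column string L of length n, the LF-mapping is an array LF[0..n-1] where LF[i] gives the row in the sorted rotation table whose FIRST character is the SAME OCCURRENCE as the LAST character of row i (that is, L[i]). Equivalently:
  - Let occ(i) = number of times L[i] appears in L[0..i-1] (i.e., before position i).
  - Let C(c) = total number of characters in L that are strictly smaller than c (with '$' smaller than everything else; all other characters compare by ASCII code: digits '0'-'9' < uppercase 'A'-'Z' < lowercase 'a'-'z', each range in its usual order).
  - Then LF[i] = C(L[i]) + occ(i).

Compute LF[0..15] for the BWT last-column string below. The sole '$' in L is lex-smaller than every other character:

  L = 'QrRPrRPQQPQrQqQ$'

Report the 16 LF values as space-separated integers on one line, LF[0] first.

Char counts: '$':1, 'P':3, 'Q':6, 'R':2, 'q':1, 'r':3
C (first-col start): C('$')=0, C('P')=1, C('Q')=4, C('R')=10, C('q')=12, C('r')=13
L[0]='Q': occ=0, LF[0]=C('Q')+0=4+0=4
L[1]='r': occ=0, LF[1]=C('r')+0=13+0=13
L[2]='R': occ=0, LF[2]=C('R')+0=10+0=10
L[3]='P': occ=0, LF[3]=C('P')+0=1+0=1
L[4]='r': occ=1, LF[4]=C('r')+1=13+1=14
L[5]='R': occ=1, LF[5]=C('R')+1=10+1=11
L[6]='P': occ=1, LF[6]=C('P')+1=1+1=2
L[7]='Q': occ=1, LF[7]=C('Q')+1=4+1=5
L[8]='Q': occ=2, LF[8]=C('Q')+2=4+2=6
L[9]='P': occ=2, LF[9]=C('P')+2=1+2=3
L[10]='Q': occ=3, LF[10]=C('Q')+3=4+3=7
L[11]='r': occ=2, LF[11]=C('r')+2=13+2=15
L[12]='Q': occ=4, LF[12]=C('Q')+4=4+4=8
L[13]='q': occ=0, LF[13]=C('q')+0=12+0=12
L[14]='Q': occ=5, LF[14]=C('Q')+5=4+5=9
L[15]='$': occ=0, LF[15]=C('$')+0=0+0=0

Answer: 4 13 10 1 14 11 2 5 6 3 7 15 8 12 9 0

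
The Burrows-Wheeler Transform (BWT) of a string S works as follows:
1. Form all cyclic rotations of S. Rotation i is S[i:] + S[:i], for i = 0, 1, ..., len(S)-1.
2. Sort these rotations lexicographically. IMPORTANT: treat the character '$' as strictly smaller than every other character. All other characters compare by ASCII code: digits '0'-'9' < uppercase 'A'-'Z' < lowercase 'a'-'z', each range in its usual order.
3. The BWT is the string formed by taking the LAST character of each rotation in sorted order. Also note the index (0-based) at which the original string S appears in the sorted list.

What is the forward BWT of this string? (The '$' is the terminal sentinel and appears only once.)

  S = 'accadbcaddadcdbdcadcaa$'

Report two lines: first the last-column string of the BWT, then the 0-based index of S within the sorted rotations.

All 23 rotations (rotation i = S[i:]+S[:i]):
  rot[0] = accadbcaddadcdbdcadcaa$
  rot[1] = ccadbcaddadcdbdcadcaa$a
  rot[2] = cadbcaddadcdbdcadcaa$ac
  rot[3] = adbcaddadcdbdcadcaa$acc
  rot[4] = dbcaddadcdbdcadcaa$acca
  rot[5] = bcaddadcdbdcadcaa$accad
  rot[6] = caddadcdbdcadcaa$accadb
  rot[7] = addadcdbdcadcaa$accadbc
  rot[8] = ddadcdbdcadcaa$accadbca
  rot[9] = dadcdbdcadcaa$accadbcad
  rot[10] = adcdbdcadcaa$accadbcadd
  rot[11] = dcdbdcadcaa$accadbcadda
  rot[12] = cdbdcadcaa$accadbcaddad
  rot[13] = dbdcadcaa$accadbcaddadc
  rot[14] = bdcadcaa$accadbcaddadcd
  rot[15] = dcadcaa$accadbcaddadcdb
  rot[16] = cadcaa$accadbcaddadcdbd
  rot[17] = adcaa$accadbcaddadcdbdc
  rot[18] = dcaa$accadbcaddadcdbdca
  rot[19] = caa$accadbcaddadcdbdcad
  rot[20] = aa$accadbcaddadcdbdcadc
  rot[21] = a$accadbcaddadcdbdcadca
  rot[22] = $accadbcaddadcdbdcadcaa
Sorted (with $ < everything):
  sorted[0] = $accadbcaddadcdbdcadcaa  (last char: 'a')
  sorted[1] = a$accadbcaddadcdbdcadca  (last char: 'a')
  sorted[2] = aa$accadbcaddadcdbdcadc  (last char: 'c')
  sorted[3] = accadbcaddadcdbdcadcaa$  (last char: '$')
  sorted[4] = adbcaddadcdbdcadcaa$acc  (last char: 'c')
  sorted[5] = adcaa$accadbcaddadcdbdc  (last char: 'c')
  sorted[6] = adcdbdcadcaa$accadbcadd  (last char: 'd')
  sorted[7] = addadcdbdcadcaa$accadbc  (last char: 'c')
  sorted[8] = bcaddadcdbdcadcaa$accad  (last char: 'd')
  sorted[9] = bdcadcaa$accadbcaddadcd  (last char: 'd')
  sorted[10] = caa$accadbcaddadcdbdcad  (last char: 'd')
  sorted[11] = cadbcaddadcdbdcadcaa$ac  (last char: 'c')
  sorted[12] = cadcaa$accadbcaddadcdbd  (last char: 'd')
  sorted[13] = caddadcdbdcadcaa$accadb  (last char: 'b')
  sorted[14] = ccadbcaddadcdbdcadcaa$a  (last char: 'a')
  sorted[15] = cdbdcadcaa$accadbcaddad  (last char: 'd')
  sorted[16] = dadcdbdcadcaa$accadbcad  (last char: 'd')
  sorted[17] = dbcaddadcdbdcadcaa$acca  (last char: 'a')
  sorted[18] = dbdcadcaa$accadbcaddadc  (last char: 'c')
  sorted[19] = dcaa$accadbcaddadcdbdca  (last char: 'a')
  sorted[20] = dcadcaa$accadbcaddadcdb  (last char: 'b')
  sorted[21] = dcdbdcadcaa$accadbcadda  (last char: 'a')
  sorted[22] = ddadcdbdcadcaa$accadbca  (last char: 'a')
Last column: aac$ccdcdddcdbaddacabaa
Original string S is at sorted index 3

Answer: aac$ccdcdddcdbaddacabaa
3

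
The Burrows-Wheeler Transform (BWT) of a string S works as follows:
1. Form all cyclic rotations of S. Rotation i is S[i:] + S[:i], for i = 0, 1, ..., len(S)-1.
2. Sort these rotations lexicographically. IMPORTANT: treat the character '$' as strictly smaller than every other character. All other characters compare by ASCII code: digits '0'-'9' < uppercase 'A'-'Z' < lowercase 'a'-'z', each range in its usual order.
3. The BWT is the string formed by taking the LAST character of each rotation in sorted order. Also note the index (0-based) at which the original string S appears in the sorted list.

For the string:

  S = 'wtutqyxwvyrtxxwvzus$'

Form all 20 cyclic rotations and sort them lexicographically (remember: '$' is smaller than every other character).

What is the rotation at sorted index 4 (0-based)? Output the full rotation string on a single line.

Answer: tqyxwvyrtxxwvzus$wtu

Derivation:
All 20 rotations (rotation i = S[i:]+S[:i]):
  rot[0] = wtutqyxwvyrtxxwvzus$
  rot[1] = tutqyxwvyrtxxwvzus$w
  rot[2] = utqyxwvyrtxxwvzus$wt
  rot[3] = tqyxwvyrtxxwvzus$wtu
  rot[4] = qyxwvyrtxxwvzus$wtut
  rot[5] = yxwvyrtxxwvzus$wtutq
  rot[6] = xwvyrtxxwvzus$wtutqy
  rot[7] = wvyrtxxwvzus$wtutqyx
  rot[8] = vyrtxxwvzus$wtutqyxw
  rot[9] = yrtxxwvzus$wtutqyxwv
  rot[10] = rtxxwvzus$wtutqyxwvy
  rot[11] = txxwvzus$wtutqyxwvyr
  rot[12] = xxwvzus$wtutqyxwvyrt
  rot[13] = xwvzus$wtutqyxwvyrtx
  rot[14] = wvzus$wtutqyxwvyrtxx
  rot[15] = vzus$wtutqyxwvyrtxxw
  rot[16] = zus$wtutqyxwvyrtxxwv
  rot[17] = us$wtutqyxwvyrtxxwvz
  rot[18] = s$wtutqyxwvyrtxxwvzu
  rot[19] = $wtutqyxwvyrtxxwvzus
Sorted (with $ < everything):
  sorted[0] = $wtutqyxwvyrtxxwvzus
  sorted[1] = qyxwvyrtxxwvzus$wtut
  sorted[2] = rtxxwvzus$wtutqyxwvy
  sorted[3] = s$wtutqyxwvyrtxxwvzu
  sorted[4] = tqyxwvyrtxxwvzus$wtu
  sorted[5] = tutqyxwvyrtxxwvzus$w
  sorted[6] = txxwvzus$wtutqyxwvyr
  sorted[7] = us$wtutqyxwvyrtxxwvz
  sorted[8] = utqyxwvyrtxxwvzus$wt
  sorted[9] = vyrtxxwvzus$wtutqyxw
  sorted[10] = vzus$wtutqyxwvyrtxxw
  sorted[11] = wtutqyxwvyrtxxwvzus$
  sorted[12] = wvyrtxxwvzus$wtutqyx
  sorted[13] = wvzus$wtutqyxwvyrtxx
  sorted[14] = xwvyrtxxwvzus$wtutqy
  sorted[15] = xwvzus$wtutqyxwvyrtx
  sorted[16] = xxwvzus$wtutqyxwvyrt
  sorted[17] = yrtxxwvzus$wtutqyxwv
  sorted[18] = yxwvyrtxxwvzus$wtutq
  sorted[19] = zus$wtutqyxwvyrtxxwv
sorted[4] = tqyxwvyrtxxwvzus$wtu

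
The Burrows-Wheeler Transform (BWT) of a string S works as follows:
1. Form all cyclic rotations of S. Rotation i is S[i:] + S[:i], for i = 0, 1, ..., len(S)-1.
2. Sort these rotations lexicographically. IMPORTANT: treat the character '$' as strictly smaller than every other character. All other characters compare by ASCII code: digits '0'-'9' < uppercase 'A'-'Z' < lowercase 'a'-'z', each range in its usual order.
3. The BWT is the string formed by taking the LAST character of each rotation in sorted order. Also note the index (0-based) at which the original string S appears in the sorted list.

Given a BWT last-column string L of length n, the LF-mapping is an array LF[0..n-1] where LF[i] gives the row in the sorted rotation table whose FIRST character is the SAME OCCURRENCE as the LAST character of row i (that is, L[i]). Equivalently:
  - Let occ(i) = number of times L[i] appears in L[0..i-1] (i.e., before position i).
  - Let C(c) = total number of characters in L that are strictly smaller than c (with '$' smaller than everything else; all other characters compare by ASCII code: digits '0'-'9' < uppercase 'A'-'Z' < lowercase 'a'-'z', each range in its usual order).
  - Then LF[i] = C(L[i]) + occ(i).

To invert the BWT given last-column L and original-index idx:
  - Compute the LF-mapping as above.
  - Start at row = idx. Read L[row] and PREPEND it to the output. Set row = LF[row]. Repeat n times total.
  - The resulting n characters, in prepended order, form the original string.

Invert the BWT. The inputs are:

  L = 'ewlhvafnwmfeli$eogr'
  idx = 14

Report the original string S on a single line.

LF mapping: 2 17 10 8 16 1 5 13 18 12 6 3 11 9 0 4 14 7 15
Walk LF starting at row 14, prepending L[row]:
  step 1: row=14, L[14]='$', prepend. Next row=LF[14]=0
  step 2: row=0, L[0]='e', prepend. Next row=LF[0]=2
  step 3: row=2, L[2]='l', prepend. Next row=LF[2]=10
  step 4: row=10, L[10]='f', prepend. Next row=LF[10]=6
  step 5: row=6, L[6]='f', prepend. Next row=LF[6]=5
  step 6: row=5, L[5]='a', prepend. Next row=LF[5]=1
  step 7: row=1, L[1]='w', prepend. Next row=LF[1]=17
  step 8: row=17, L[17]='g', prepend. Next row=LF[17]=7
  step 9: row=7, L[7]='n', prepend. Next row=LF[7]=13
  step 10: row=13, L[13]='i', prepend. Next row=LF[13]=9
  step 11: row=9, L[9]='m', prepend. Next row=LF[9]=12
  step 12: row=12, L[12]='l', prepend. Next row=LF[12]=11
  step 13: row=11, L[11]='e', prepend. Next row=LF[11]=3
  step 14: row=3, L[3]='h', prepend. Next row=LF[3]=8
  step 15: row=8, L[8]='w', prepend. Next row=LF[8]=18
  step 16: row=18, L[18]='r', prepend. Next row=LF[18]=15
  step 17: row=15, L[15]='e', prepend. Next row=LF[15]=4
  step 18: row=4, L[4]='v', prepend. Next row=LF[4]=16
  step 19: row=16, L[16]='o', prepend. Next row=LF[16]=14
Reversed output: overwhelmingwaffle$

Answer: overwhelmingwaffle$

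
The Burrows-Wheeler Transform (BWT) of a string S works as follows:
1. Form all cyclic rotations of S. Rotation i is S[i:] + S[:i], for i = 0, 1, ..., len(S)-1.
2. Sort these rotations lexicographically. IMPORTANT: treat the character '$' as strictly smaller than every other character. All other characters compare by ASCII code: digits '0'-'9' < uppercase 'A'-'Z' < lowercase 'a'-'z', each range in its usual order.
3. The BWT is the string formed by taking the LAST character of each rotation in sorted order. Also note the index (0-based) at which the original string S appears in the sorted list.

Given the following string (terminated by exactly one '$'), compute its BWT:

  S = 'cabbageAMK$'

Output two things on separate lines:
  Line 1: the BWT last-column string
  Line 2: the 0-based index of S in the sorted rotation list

All 11 rotations (rotation i = S[i:]+S[:i]):
  rot[0] = cabbageAMK$
  rot[1] = abbageAMK$c
  rot[2] = bbageAMK$ca
  rot[3] = bageAMK$cab
  rot[4] = ageAMK$cabb
  rot[5] = geAMK$cabba
  rot[6] = eAMK$cabbag
  rot[7] = AMK$cabbage
  rot[8] = MK$cabbageA
  rot[9] = K$cabbageAM
  rot[10] = $cabbageAMK
Sorted (with $ < everything):
  sorted[0] = $cabbageAMK  (last char: 'K')
  sorted[1] = AMK$cabbage  (last char: 'e')
  sorted[2] = K$cabbageAM  (last char: 'M')
  sorted[3] = MK$cabbageA  (last char: 'A')
  sorted[4] = abbageAMK$c  (last char: 'c')
  sorted[5] = ageAMK$cabb  (last char: 'b')
  sorted[6] = bageAMK$cab  (last char: 'b')
  sorted[7] = bbageAMK$ca  (last char: 'a')
  sorted[8] = cabbageAMK$  (last char: '$')
  sorted[9] = eAMK$cabbag  (last char: 'g')
  sorted[10] = geAMK$cabba  (last char: 'a')
Last column: KeMAcbba$ga
Original string S is at sorted index 8

Answer: KeMAcbba$ga
8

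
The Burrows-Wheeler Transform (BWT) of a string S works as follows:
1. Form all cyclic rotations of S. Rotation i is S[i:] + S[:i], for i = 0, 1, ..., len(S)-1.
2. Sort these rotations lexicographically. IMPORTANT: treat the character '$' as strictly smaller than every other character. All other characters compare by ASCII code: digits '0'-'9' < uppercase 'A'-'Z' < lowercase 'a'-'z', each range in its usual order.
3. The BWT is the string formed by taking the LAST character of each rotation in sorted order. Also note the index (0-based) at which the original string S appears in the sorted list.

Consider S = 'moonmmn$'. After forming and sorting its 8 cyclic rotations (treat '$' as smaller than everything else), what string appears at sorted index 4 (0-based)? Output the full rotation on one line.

Answer: n$moonmm

Derivation:
All 8 rotations (rotation i = S[i:]+S[:i]):
  rot[0] = moonmmn$
  rot[1] = oonmmn$m
  rot[2] = onmmn$mo
  rot[3] = nmmn$moo
  rot[4] = mmn$moon
  rot[5] = mn$moonm
  rot[6] = n$moonmm
  rot[7] = $moonmmn
Sorted (with $ < everything):
  sorted[0] = $moonmmn
  sorted[1] = mmn$moon
  sorted[2] = mn$moonm
  sorted[3] = moonmmn$
  sorted[4] = n$moonmm
  sorted[5] = nmmn$moo
  sorted[6] = onmmn$mo
  sorted[7] = oonmmn$m
sorted[4] = n$moonmm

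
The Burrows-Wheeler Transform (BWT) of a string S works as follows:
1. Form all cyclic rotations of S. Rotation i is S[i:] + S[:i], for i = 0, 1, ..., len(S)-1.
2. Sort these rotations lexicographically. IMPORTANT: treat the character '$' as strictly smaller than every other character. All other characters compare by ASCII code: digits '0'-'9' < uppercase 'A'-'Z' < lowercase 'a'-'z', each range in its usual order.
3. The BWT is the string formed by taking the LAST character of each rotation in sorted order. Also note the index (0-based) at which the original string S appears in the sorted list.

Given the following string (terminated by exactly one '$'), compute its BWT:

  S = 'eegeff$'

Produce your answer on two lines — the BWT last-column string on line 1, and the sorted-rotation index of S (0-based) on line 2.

Answer: f$gefee
1

Derivation:
All 7 rotations (rotation i = S[i:]+S[:i]):
  rot[0] = eegeff$
  rot[1] = egeff$e
  rot[2] = geff$ee
  rot[3] = eff$eeg
  rot[4] = ff$eege
  rot[5] = f$eegef
  rot[6] = $eegeff
Sorted (with $ < everything):
  sorted[0] = $eegeff  (last char: 'f')
  sorted[1] = eegeff$  (last char: '$')
  sorted[2] = eff$eeg  (last char: 'g')
  sorted[3] = egeff$e  (last char: 'e')
  sorted[4] = f$eegef  (last char: 'f')
  sorted[5] = ff$eege  (last char: 'e')
  sorted[6] = geff$ee  (last char: 'e')
Last column: f$gefee
Original string S is at sorted index 1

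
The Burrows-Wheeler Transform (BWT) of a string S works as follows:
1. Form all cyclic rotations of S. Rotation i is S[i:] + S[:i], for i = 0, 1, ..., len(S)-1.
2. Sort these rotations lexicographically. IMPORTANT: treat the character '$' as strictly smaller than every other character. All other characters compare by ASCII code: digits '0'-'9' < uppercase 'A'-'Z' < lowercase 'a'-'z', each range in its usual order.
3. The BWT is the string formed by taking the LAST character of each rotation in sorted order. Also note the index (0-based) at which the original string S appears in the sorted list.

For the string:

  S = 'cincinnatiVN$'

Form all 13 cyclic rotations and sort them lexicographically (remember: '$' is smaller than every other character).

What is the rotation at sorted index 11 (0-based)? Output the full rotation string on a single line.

All 13 rotations (rotation i = S[i:]+S[:i]):
  rot[0] = cincinnatiVN$
  rot[1] = incinnatiVN$c
  rot[2] = ncinnatiVN$ci
  rot[3] = cinnatiVN$cin
  rot[4] = innatiVN$cinc
  rot[5] = nnatiVN$cinci
  rot[6] = natiVN$cincin
  rot[7] = atiVN$cincinn
  rot[8] = tiVN$cincinna
  rot[9] = iVN$cincinnat
  rot[10] = VN$cincinnati
  rot[11] = N$cincinnatiV
  rot[12] = $cincinnatiVN
Sorted (with $ < everything):
  sorted[0] = $cincinnatiVN
  sorted[1] = N$cincinnatiV
  sorted[2] = VN$cincinnati
  sorted[3] = atiVN$cincinn
  sorted[4] = cincinnatiVN$
  sorted[5] = cinnatiVN$cin
  sorted[6] = iVN$cincinnat
  sorted[7] = incinnatiVN$c
  sorted[8] = innatiVN$cinc
  sorted[9] = natiVN$cincin
  sorted[10] = ncinnatiVN$ci
  sorted[11] = nnatiVN$cinci
  sorted[12] = tiVN$cincinna
sorted[11] = nnatiVN$cinci

Answer: nnatiVN$cinci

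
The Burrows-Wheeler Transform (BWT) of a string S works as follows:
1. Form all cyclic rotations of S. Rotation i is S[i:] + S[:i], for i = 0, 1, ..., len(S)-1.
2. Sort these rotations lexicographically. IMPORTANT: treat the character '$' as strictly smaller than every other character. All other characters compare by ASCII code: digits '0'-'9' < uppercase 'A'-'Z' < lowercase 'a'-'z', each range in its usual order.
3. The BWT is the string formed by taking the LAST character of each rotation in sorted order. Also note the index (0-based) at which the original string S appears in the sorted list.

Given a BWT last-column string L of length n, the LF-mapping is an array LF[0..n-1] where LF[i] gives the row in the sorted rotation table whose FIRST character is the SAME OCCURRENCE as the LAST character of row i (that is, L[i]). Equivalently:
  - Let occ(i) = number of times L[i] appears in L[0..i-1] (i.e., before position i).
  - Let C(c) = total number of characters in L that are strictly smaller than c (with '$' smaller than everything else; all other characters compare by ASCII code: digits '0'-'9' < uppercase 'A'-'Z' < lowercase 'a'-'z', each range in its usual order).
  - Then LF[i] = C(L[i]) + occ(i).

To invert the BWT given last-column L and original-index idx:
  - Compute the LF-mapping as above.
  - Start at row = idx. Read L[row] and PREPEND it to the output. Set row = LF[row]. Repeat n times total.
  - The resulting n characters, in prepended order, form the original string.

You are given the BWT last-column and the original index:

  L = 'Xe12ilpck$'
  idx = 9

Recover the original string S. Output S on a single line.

Answer: pickle12X$

Derivation:
LF mapping: 3 5 1 2 6 8 9 4 7 0
Walk LF starting at row 9, prepending L[row]:
  step 1: row=9, L[9]='$', prepend. Next row=LF[9]=0
  step 2: row=0, L[0]='X', prepend. Next row=LF[0]=3
  step 3: row=3, L[3]='2', prepend. Next row=LF[3]=2
  step 4: row=2, L[2]='1', prepend. Next row=LF[2]=1
  step 5: row=1, L[1]='e', prepend. Next row=LF[1]=5
  step 6: row=5, L[5]='l', prepend. Next row=LF[5]=8
  step 7: row=8, L[8]='k', prepend. Next row=LF[8]=7
  step 8: row=7, L[7]='c', prepend. Next row=LF[7]=4
  step 9: row=4, L[4]='i', prepend. Next row=LF[4]=6
  step 10: row=6, L[6]='p', prepend. Next row=LF[6]=9
Reversed output: pickle12X$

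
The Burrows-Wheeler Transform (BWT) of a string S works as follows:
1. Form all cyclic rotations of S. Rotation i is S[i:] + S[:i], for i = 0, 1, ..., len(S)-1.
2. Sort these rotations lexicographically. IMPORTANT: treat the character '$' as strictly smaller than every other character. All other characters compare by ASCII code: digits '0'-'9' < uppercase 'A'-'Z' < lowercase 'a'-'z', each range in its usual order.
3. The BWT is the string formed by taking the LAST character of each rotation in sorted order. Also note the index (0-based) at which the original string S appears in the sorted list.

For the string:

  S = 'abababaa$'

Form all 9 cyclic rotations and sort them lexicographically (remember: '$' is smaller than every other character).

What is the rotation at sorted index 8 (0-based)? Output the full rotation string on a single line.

Answer: bababaa$a

Derivation:
All 9 rotations (rotation i = S[i:]+S[:i]):
  rot[0] = abababaa$
  rot[1] = bababaa$a
  rot[2] = ababaa$ab
  rot[3] = babaa$aba
  rot[4] = abaa$abab
  rot[5] = baa$ababa
  rot[6] = aa$ababab
  rot[7] = a$abababa
  rot[8] = $abababaa
Sorted (with $ < everything):
  sorted[0] = $abababaa
  sorted[1] = a$abababa
  sorted[2] = aa$ababab
  sorted[3] = abaa$abab
  sorted[4] = ababaa$ab
  sorted[5] = abababaa$
  sorted[6] = baa$ababa
  sorted[7] = babaa$aba
  sorted[8] = bababaa$a
sorted[8] = bababaa$a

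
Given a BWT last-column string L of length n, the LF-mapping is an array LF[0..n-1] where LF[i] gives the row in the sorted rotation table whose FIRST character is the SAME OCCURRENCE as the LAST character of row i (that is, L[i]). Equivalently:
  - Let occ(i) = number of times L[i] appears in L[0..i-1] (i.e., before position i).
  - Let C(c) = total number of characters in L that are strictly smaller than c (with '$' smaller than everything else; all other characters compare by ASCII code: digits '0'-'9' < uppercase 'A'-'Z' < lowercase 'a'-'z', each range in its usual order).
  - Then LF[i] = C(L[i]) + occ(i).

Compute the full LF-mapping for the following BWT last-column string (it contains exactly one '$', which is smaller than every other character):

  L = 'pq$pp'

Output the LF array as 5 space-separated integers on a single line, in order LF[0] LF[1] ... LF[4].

Char counts: '$':1, 'p':3, 'q':1
C (first-col start): C('$')=0, C('p')=1, C('q')=4
L[0]='p': occ=0, LF[0]=C('p')+0=1+0=1
L[1]='q': occ=0, LF[1]=C('q')+0=4+0=4
L[2]='$': occ=0, LF[2]=C('$')+0=0+0=0
L[3]='p': occ=1, LF[3]=C('p')+1=1+1=2
L[4]='p': occ=2, LF[4]=C('p')+2=1+2=3

Answer: 1 4 0 2 3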